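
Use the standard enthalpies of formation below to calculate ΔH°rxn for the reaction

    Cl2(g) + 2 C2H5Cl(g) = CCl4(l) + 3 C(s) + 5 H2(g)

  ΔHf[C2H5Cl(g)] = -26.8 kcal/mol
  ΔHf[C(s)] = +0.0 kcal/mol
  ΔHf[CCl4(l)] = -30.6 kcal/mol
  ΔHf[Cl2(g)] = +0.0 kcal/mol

ΔH°rxn = 23.0 kcal/mol

ΔH°rxn = Σ nΔHf°(products) − Σ nΔHf°(reactants).
Products: 1·(-30.6) + 3·(+0.0) + 5·(+0.0) = -30.6
Reactants: 1·(+0.0) + 2·(-26.8) = -53.6
ΔH°rxn = (-30.6) − (-53.6) = 23.0 kcal/mol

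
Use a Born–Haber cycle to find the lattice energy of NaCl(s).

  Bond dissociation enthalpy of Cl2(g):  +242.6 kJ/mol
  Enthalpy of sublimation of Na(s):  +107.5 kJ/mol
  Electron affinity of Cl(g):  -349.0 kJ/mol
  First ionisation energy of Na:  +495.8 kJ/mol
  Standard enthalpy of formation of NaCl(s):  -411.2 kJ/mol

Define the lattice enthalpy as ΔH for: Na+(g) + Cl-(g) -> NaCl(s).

ΔHf° = 1·ΔHsub + 1·(ΣIE) + 1/2·D(Cl2) + 1·EA + U
-411.2 = 1·(+107.5) + 1·(+495.8) + 1/2·(+242.6) + 1·(-349.0) + U
U = -411.2 − (+375.6) = -786.8 kJ/mol

U = -786.8 kJ/mol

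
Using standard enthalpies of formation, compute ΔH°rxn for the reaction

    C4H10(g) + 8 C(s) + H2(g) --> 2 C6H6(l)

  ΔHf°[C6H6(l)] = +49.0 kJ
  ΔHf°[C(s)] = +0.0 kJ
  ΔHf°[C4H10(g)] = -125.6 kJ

ΔH°rxn = Σ nΔHf°(products) − Σ nΔHf°(reactants).
Products: 2·(+49.0) = +98.0
Reactants: 1·(-125.6) + 8·(+0.0) + 1·(+0.0) = -125.6
ΔH°rxn = (+98.0) − (-125.6) = 223.6 kJ

ΔH°rxn = 223.6 kJ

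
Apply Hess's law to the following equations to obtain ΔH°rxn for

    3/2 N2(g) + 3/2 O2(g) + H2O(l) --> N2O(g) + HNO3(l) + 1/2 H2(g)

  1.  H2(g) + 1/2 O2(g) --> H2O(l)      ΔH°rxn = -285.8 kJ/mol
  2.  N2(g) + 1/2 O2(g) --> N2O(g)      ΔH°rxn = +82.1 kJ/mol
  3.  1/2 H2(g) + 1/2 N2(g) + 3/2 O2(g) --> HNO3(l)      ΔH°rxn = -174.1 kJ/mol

ΔH°rxn = 193.8 kJ/mol

eq. 1 reversed (H2O(l) must end up as a reactant): +285.8 kJ/mol
eq. 2 as written (N2O(g) already on the product side): +82.1 kJ/mol
eq. 3 as written (HNO3(l) already on the product side): -174.1 kJ/mol
ΔH°rxn = (-1)·(-285.8) + (1)·(+82.1) + (1)·(-174.1) = 193.8 kJ/mol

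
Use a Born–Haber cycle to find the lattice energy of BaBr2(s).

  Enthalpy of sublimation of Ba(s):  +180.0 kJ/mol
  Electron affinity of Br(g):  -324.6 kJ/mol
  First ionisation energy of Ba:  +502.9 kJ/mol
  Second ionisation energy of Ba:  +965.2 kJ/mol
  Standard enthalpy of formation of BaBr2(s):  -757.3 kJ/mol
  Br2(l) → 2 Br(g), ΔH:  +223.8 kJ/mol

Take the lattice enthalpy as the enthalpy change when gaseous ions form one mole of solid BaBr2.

ΔHf° = 1·ΔHsub + 1·(ΣIE) + 1·D(Br2) + 2·EA + U
-757.3 = 1·(+180.0) + 1·(+1468.1) + 1·(+223.8) + 2·(-324.6) + U
U = -757.3 − (+1222.7) = -1980.0 kJ/mol

U = -1980.0 kJ/mol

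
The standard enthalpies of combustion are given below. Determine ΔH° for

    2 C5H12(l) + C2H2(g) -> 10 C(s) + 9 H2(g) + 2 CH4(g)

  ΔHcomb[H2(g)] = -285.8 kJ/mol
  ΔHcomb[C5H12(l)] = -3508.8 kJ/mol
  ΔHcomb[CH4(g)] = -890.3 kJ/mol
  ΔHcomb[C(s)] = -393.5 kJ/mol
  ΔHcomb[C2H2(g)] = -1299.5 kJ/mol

With combustion enthalpies, reactants minus products:
= [2·(-3508.8) + 1·(-1299.5)] − [10·(-393.5) + 9·(-285.8) + 2·(-890.3)]
= -29.3 kJ/mol

ΔH° = -29.3 kJ/mol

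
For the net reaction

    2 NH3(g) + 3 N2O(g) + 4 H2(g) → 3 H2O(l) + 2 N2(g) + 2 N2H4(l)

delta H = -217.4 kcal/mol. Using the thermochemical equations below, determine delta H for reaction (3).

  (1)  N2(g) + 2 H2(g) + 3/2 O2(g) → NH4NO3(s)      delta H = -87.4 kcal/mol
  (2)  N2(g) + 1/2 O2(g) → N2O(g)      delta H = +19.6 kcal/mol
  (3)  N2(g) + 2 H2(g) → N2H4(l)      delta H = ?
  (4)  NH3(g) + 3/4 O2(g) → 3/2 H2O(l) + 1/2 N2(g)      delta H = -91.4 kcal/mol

delta H = 12.1 kcal/mol

(1): not needed.
(2) reversed and × 3: (-3)·(+19.6) = -58.8 kcal/mol
(3) × 2: contributes 2·x
(4) × 2: (2)·(-91.4) = -182.8 kcal/mol
-217.4 = (-58.8) + (-182.8) + 2·x
x = (-217.4 − (-241.6)) / (2) = 12.1 kcal/mol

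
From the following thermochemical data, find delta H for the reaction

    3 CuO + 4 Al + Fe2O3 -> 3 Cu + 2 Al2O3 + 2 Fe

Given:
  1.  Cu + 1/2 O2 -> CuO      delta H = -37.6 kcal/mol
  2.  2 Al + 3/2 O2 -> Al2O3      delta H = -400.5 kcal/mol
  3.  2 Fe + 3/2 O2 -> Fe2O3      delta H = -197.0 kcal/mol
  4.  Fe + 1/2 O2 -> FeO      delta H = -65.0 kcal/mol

eq. 1 reversed and × 3 (reverse to put CuO on the reactant side; scale by 3 for the 3 CuO): (-3)·(-37.6) = +112.8 kcal/mol
eq. 2 × 2 (×2 to match 2 Al2O3 in the target): (2)·(-400.5) = -801.0 kcal/mol
eq. 3 reversed (reverse to put Fe2O3 on the reactant side): +197.0 kcal/mol
eq. 4: not needed (FeO appears nowhere else).
delta H = (-3)·(-37.6) + (2)·(-400.5) + (-1)·(-197.0) = -491.2 kcal/mol

delta H = -491.2 kcal/mol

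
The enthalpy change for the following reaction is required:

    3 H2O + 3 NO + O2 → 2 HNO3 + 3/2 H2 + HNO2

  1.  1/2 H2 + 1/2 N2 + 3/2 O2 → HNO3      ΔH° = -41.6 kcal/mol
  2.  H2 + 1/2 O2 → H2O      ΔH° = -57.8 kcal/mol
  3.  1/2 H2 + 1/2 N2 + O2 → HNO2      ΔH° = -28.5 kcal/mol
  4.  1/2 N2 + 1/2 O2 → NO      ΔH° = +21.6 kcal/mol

eq. 1 × 2: (2)·(-41.6) = -83.2 kcal/mol
eq. 2 reversed and × 3: (-3)·(-57.8) = +173.4 kcal/mol
eq. 3 as written: -28.5 kcal/mol
eq. 4 reversed and × 3: (-3)·(+21.6) = -64.8 kcal/mol
Summing the manipulated equations, ΔH° = (2)·(-41.6) + (-3)·(-57.8) + (1)·(-28.5) + (-3)·(+21.6) = -3.1 kcal/mol

ΔH° = -3.1 kcal/mol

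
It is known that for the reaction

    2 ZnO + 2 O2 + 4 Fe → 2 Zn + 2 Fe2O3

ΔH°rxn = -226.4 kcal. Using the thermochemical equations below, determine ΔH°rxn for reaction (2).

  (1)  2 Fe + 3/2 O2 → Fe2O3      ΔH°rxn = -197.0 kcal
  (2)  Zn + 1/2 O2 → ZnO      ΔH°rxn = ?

(1) × 2 (scale by 2 for the 2 Fe2O3): (2)·(-197.0) = -394.0 kcal
(2) reversed and × 2 (ZnO must end up as a reactant; scale by 2 for the 2 ZnO): contributes −2·x
-226.4 = (-394.0) − 2·x
x = (-226.4 − (-394.0)) / (-2) = -83.8 kcal

ΔH°rxn = -83.8 kcal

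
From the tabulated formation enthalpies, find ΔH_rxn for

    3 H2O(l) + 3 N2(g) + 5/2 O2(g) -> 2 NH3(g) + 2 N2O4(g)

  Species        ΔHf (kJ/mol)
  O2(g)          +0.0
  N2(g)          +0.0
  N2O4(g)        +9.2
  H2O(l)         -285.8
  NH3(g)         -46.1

ΔH°rxn = Σ nΔHf°(products) − Σ nΔHf°(reactants).
Products: 2·(-46.1) + 2·(+9.2) = -73.8
Reactants: 3·(-285.8) + 3·(+0.0) + 5/2·(+0.0) = -857.4
ΔH_rxn = (-73.8) − (-857.4) = 783.6 kJ/mol

ΔH_rxn = 783.6 kJ/mol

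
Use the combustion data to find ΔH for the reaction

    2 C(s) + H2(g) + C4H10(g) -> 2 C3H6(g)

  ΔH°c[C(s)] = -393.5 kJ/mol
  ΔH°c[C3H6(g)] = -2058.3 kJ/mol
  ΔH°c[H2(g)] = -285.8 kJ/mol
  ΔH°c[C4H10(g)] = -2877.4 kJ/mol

With combustion enthalpies, reactants minus products:
= [2·(-393.5) + 1·(-285.8) + 1·(-2877.4)] − [2·(-2058.3)]
= 166.4 kJ/mol

ΔH = 166.4 kJ/mol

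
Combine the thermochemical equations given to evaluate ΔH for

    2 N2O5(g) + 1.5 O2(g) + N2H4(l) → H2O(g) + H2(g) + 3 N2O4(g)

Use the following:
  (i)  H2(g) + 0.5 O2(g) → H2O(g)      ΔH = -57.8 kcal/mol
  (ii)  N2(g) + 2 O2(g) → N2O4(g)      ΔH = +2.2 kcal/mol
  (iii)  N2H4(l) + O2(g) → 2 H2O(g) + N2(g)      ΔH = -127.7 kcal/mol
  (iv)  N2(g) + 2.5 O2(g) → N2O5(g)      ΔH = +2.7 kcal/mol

(i) reversed: +57.8 kcal/mol
(ii) × 3: (3)·(+2.2) = +6.6 kcal/mol
(iii) as written: -127.7 kcal/mol
(iv) reversed and × 2: (-2)·(+2.7) = -5.4 kcal/mol
Summing the manipulated equations, ΔH = (-1)·(-57.8) + (3)·(+2.2) + (1)·(-127.7) + (-2)·(+2.7) = -68.7 kcal/mol

ΔH = -68.7 kcal/mol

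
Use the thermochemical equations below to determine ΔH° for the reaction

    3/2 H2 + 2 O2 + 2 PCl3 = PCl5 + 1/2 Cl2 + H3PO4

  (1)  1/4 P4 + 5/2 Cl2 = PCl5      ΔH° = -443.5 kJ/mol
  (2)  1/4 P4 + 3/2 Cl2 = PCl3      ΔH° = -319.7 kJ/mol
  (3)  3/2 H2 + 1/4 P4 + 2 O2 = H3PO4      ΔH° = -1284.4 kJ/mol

(1) as written: -443.5 kJ/mol
(2) reversed and × 2: (-2)·(-319.7) = +639.4 kJ/mol
(3) as written: -1284.4 kJ/mol
Summing the manipulated equations, ΔH° = (1)·(-443.5) + (-2)·(-319.7) + (1)·(-1284.4) = -1088.5 kJ/mol

ΔH° = -1088.5 kJ/mol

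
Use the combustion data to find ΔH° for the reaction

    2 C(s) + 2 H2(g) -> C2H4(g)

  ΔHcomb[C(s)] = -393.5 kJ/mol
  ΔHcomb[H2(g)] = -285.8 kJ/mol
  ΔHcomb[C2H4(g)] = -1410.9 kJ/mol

Using ΔH = Σ nΔHc°(reactants) − Σ nΔHc°(products):
= [2·(-393.5) + 2·(-285.8)] − [1·(-1410.9)]
= 52.3 kJ/mol

ΔH° = 52.3 kJ/mol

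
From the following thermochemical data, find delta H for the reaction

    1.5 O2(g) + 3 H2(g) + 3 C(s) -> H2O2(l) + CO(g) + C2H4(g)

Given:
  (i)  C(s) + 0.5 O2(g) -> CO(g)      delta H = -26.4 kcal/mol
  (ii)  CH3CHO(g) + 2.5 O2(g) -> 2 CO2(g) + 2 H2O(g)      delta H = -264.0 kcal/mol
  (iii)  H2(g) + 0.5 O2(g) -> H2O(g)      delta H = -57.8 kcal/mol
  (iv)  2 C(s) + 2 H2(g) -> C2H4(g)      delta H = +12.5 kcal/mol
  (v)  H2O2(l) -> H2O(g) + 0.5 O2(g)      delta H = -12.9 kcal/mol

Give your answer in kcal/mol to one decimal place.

delta H = -58.8 kcal/mol

(i) as written: -26.4 kcal/mol
(ii): not needed.
(iii) as written: -57.8 kcal/mol
(iv) as written: +12.5 kcal/mol
(v) reversed: +12.9 kcal/mol
Combining the equations, delta H = (-26.4) + (-57.8) + (+12.5) + (+12.9) = -58.8 kcal/mol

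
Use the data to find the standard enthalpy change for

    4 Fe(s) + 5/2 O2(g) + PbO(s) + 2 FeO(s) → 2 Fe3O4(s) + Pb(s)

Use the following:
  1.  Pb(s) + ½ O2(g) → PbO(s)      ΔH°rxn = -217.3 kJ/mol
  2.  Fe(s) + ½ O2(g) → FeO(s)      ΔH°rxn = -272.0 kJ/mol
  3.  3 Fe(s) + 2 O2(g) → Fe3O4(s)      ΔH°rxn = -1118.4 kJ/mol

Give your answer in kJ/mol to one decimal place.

eq. 1 reversed (reverse to put PbO(s) on the reactant side): +217.3 kJ/mol
eq. 2 reversed and × 2 (FeO(s) must end up as a reactant; ×2 to match 2 FeO(s) in the target): (-2)·(-272.0) = +544.0 kJ/mol
eq. 3 × 2 (scale by 2 for the 2 Fe3O4(s)): (2)·(-1118.4) = -2236.8 kJ/mol
Since enthalpy is a state function, ΔH°rxn = (+217.3) + (+544.0) + (-2236.8) = -1475.5 kJ/mol

ΔH°rxn = -1475.5 kJ/mol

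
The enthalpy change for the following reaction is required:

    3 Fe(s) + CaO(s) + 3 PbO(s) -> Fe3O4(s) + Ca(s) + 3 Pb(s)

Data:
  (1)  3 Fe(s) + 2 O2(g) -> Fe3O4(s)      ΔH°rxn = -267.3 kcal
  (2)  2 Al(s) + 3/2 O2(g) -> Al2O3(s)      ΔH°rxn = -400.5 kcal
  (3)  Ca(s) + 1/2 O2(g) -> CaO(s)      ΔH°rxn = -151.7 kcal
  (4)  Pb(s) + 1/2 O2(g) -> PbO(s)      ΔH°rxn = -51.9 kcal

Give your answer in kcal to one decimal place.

ΔH°rxn = 40.1 kcal

(1) as written (Fe3O4(s) already on the product side): -267.3 kcal
(2): not needed (Al(s) appears nowhere else).
(3) reversed (reverse to put CaO(s) on the reactant side): +151.7 kcal
(4) reversed and × 3 (reverse to put PbO(s) on the reactant side; scale by 3 for the 3 PbO(s)): (-3)·(-51.9) = +155.7 kcal
Since enthalpy is a state function, ΔH°rxn = (-267.3) + (+151.7) + (+155.7) = 40.1 kcal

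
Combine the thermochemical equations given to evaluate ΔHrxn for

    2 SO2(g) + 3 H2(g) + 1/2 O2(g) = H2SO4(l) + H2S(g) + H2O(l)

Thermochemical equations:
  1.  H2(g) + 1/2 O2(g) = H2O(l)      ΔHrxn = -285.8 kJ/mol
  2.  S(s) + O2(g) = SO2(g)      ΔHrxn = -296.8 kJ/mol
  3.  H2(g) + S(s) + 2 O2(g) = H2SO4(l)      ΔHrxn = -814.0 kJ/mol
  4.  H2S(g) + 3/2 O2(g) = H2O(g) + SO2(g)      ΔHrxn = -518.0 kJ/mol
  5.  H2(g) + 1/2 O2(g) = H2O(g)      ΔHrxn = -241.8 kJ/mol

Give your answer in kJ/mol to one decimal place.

eq. 1 as written (H2O(l) already on the product side): -285.8 kJ/mol
eq. 2 reversed: +296.8 kJ/mol
eq. 3 as written (H2SO4(l) already on the product side): -814.0 kJ/mol
eq. 4 reversed (H2S(g) must end up as a product): +518.0 kJ/mol
eq. 5 as written: -241.8 kJ/mol
Combining the equations, ΔHrxn = (1)·(-285.8) + (-1)·(-296.8) + (1)·(-814.0) + (-1)·(-518.0) + (1)·(-241.8) = -526.8 kJ/mol

ΔHrxn = -526.8 kJ/mol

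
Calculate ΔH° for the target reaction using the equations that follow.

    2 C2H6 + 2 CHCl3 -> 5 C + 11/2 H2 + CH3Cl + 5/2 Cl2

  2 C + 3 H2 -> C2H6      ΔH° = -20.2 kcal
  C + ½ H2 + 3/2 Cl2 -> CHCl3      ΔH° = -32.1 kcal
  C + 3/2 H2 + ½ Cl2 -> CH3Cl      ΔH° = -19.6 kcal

ΔH° = 85.0 kcal

equation 1 reversed and × 2: (-2)·(-20.2) = +40.4 kcal
equation 2 reversed and × 2: (-2)·(-32.1) = +64.2 kcal
equation 3 as written: -19.6 kcal
ΔH° = (+40.4) + (+64.2) + (-19.6) = 85.0 kcal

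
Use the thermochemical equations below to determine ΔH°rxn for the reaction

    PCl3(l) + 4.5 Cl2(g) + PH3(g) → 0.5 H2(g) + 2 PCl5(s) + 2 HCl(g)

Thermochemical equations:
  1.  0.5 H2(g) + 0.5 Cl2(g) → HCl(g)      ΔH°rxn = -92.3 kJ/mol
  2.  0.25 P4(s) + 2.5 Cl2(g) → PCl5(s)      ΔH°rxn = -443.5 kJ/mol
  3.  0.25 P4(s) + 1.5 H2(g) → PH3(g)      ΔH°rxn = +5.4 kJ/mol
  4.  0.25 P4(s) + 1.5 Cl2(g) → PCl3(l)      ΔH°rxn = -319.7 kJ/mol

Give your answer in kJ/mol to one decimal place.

ΔH°rxn = -757.3 kJ/mol

eq. 1 × 2 (scale by 2 for the 2 HCl(g)): (2)·(-92.3) = -184.6 kJ/mol
eq. 2 × 2 (scale by 2 for the 2 PCl5(s)): (2)·(-443.5) = -887.0 kJ/mol
eq. 3 reversed (reverse to put PH3(g) on the reactant side): -5.4 kJ/mol
eq. 4 reversed (PCl3(l) must end up as a reactant): +319.7 kJ/mol
Combining the equations, ΔH°rxn = (-184.6) + (-887.0) + (-5.4) + (+319.7) = -757.3 kJ/mol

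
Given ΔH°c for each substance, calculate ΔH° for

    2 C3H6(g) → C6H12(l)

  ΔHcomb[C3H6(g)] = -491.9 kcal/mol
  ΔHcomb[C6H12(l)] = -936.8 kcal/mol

With combustion enthalpies, reactants minus products:
= [2·(-491.9)] − [1·(-936.8)]
= -47.0 kcal/mol

ΔH° = -47.0 kcal/mol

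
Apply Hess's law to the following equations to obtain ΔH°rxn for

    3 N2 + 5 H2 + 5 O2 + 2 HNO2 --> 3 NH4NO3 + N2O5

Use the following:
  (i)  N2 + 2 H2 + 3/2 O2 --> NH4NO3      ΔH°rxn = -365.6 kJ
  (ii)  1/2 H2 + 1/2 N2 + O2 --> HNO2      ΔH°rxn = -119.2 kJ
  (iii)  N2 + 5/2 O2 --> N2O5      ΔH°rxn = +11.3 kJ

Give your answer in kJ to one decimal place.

(i) × 3 (scale by 3 for the 3 NH4NO3): (3)·(-365.6) = -1096.8 kJ
(ii) reversed and × 2 (HNO2 must end up as a reactant; scale by 2 for the 2 HNO2): (-2)·(-119.2) = +238.4 kJ
(iii) as written (N2O5 already on the product side): +11.3 kJ
ΔH°rxn = (-1096.8) + (+238.4) + (+11.3) = -847.1 kJ

ΔH°rxn = -847.1 kJ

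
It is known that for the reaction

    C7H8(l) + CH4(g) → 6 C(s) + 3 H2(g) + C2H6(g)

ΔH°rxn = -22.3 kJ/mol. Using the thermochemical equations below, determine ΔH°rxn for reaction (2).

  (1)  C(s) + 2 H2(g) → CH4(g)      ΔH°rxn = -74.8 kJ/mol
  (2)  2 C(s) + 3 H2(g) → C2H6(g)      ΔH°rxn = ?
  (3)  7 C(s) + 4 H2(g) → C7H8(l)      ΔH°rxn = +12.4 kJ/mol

ΔH°rxn = -84.7 kJ/mol

(1) reversed: +74.8 kJ/mol
(2) as written: contributes x
(3) reversed: -12.4 kJ/mol
-22.3 = (+74.8) + (-12.4) + x
x = (-22.3 − (+62.4)) / (1) = -84.7 kJ/mol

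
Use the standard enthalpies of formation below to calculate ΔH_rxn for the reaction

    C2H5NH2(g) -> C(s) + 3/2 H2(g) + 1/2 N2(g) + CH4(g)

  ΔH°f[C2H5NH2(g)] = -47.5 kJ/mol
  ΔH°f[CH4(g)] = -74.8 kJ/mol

ΔH_rxn = -27.3 kJ/mol

ΔH°rxn = Σ nΔHf°(products) − Σ nΔHf°(reactants).
Products: 1·(+0.0) + 3/2·(+0.0) + 1/2·(+0.0) + 1·(-74.8) = -74.8
Reactants: 1·(-47.5) = -47.5
ΔH_rxn = (-74.8) − (-47.5) = -27.3 kJ/mol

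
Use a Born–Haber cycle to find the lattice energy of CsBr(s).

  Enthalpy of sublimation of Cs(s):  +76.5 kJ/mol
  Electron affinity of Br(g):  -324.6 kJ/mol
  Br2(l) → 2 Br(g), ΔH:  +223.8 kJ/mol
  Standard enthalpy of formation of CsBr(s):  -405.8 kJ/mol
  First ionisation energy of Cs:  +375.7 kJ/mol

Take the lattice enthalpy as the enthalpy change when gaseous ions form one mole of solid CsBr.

U = -645.3 kJ/mol

ΔHf° = 1·ΔHsub + 1·(ΣIE) + 1/2·D(Br2) + 1·EA + U
-405.8 = 1·(+76.5) + 1·(+375.7) + 1/2·(+223.8) + 1·(-324.6) + U
U = -405.8 − (+239.5) = -645.3 kJ/mol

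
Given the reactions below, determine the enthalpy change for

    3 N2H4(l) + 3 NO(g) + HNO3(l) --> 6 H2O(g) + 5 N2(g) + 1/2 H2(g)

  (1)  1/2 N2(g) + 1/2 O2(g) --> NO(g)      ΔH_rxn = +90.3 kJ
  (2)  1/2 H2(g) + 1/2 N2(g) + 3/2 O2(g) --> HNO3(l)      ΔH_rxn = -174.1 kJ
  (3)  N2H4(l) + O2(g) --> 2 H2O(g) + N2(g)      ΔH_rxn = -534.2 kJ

(1) reversed and × 3 (NO(g) must end up as a reactant; ×3 to match 3 NO(g) in the target): (-3)·(+90.3) = -270.9 kJ
(2) reversed (HNO3(l) must end up as a reactant): +174.1 kJ
(3) × 3 (×3 to match 3 N2H4(l) in the target): (3)·(-534.2) = -1602.6 kJ
ΔH_rxn = (-3)·(+90.3) + (-1)·(-174.1) + (3)·(-534.2) = -1699.4 kJ

ΔH_rxn = -1699.4 kJ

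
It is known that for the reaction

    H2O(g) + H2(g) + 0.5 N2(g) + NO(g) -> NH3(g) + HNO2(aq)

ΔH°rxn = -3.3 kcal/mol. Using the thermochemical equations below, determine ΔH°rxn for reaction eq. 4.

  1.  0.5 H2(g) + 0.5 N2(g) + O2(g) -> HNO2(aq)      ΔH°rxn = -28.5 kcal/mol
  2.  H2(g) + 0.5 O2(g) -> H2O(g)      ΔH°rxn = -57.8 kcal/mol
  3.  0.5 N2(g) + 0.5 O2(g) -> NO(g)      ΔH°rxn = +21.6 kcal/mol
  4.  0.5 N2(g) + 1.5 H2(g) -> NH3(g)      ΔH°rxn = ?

ΔH°rxn = -11.0 kcal/mol

eq. 1 as written: -28.5 kcal/mol
eq. 2 reversed: +57.8 kcal/mol
eq. 3 reversed: -21.6 kcal/mol
eq. 4 as written: contributes x
-3.3 = (-28.5) + (+57.8) + (-21.6) + x
x = (-3.3 − (+7.7)) / (1) = -11.0 kcal/mol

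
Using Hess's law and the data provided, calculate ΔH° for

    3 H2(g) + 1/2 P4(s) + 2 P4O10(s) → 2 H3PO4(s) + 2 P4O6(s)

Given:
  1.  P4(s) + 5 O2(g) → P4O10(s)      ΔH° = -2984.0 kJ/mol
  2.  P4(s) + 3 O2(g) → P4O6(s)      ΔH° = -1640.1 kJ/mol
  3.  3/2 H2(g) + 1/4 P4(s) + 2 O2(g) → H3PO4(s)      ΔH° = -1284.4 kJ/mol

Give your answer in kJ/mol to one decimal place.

eq. 1 reversed and × 2 (reverse to put P4O10(s) on the reactant side; ×2 to match 2 P4O10(s) in the target): (-2)·(-2984.0) = +5968.0 kJ/mol
eq. 2 × 2 (×2 to match 2 P4O6(s) in the target): (2)·(-1640.1) = -3280.2 kJ/mol
eq. 3 × 2 (scale by 2 for the 2 H3PO4(s)): (2)·(-1284.4) = -2568.8 kJ/mol
Since enthalpy is a state function, ΔH° = (+5968.0) + (-3280.2) + (-2568.8) = 119.0 kJ/mol

ΔH° = 119.0 kJ/mol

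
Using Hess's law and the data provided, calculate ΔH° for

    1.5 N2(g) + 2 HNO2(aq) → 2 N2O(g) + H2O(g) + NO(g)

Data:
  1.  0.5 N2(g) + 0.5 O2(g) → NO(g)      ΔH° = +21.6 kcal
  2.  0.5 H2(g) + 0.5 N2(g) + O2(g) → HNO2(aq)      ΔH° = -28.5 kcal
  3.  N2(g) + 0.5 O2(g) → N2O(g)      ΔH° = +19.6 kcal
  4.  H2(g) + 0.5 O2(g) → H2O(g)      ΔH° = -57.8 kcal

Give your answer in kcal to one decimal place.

eq. 1 as written (NO(g) already on the product side): +21.6 kcal
eq. 2 reversed and × 2 (HNO2(aq) must end up as a reactant; ×2 to match 2 HNO2(aq) in the target): (-2)·(-28.5) = +57.0 kcal
eq. 3 × 2 (×2 to match 2 N2O(g) in the target): (2)·(+19.6) = +39.2 kcal
eq. 4 as written (H2O(g) already on the product side): -57.8 kcal
ΔH° = (1)·(+21.6) + (-2)·(-28.5) + (2)·(+19.6) + (1)·(-57.8) = 60.0 kcal

ΔH° = 60.0 kcal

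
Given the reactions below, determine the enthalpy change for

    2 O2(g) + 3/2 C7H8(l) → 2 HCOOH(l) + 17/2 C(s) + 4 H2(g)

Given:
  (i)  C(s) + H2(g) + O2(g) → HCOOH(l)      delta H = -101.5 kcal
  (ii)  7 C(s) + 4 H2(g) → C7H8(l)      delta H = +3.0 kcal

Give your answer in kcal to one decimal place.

(i) × 2: (2)·(-101.5) = -203.0 kcal
(ii) reversed and × 3/2: (-3/2)·(+3.0) = -4.5 kcal
Combining the equations, delta H = (-203.0) + (-4.5) = -207.5 kcal

delta H = -207.5 kcal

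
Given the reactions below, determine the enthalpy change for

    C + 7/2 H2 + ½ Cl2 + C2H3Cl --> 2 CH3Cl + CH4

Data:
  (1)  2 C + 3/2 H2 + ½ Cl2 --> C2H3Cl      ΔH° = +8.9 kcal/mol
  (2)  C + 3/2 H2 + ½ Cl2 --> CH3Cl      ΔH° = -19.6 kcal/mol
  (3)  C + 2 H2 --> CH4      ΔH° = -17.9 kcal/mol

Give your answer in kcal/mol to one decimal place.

(1) reversed (reverse to put C2H3Cl on the reactant side): -8.9 kcal/mol
(2) × 2 (×2 to match 2 CH3Cl in the target): (2)·(-19.6) = -39.2 kcal/mol
(3) as written (CH4 already on the product side): -17.9 kcal/mol
ΔH° = (-8.9) + (-39.2) + (-17.9) = -66.0 kcal/mol

ΔH° = -66.0 kcal/mol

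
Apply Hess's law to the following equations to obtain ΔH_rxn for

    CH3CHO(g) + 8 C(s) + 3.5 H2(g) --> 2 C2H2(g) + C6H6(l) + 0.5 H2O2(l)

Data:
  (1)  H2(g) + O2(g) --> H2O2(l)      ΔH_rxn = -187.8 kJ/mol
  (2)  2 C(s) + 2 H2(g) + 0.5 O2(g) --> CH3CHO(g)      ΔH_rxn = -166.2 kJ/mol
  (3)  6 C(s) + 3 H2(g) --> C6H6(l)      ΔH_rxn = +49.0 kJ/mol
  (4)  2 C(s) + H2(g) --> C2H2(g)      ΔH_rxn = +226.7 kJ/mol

(1) × 1/2: (1/2)·(-187.8) = -93.9 kJ/mol
(2) reversed: +166.2 kJ/mol
(3) as written: +49.0 kJ/mol
(4) × 2: (2)·(+226.7) = +453.4 kJ/mol
Combining the equations, ΔH_rxn = (-93.9) + (+166.2) + (+49.0) + (+453.4) = 574.7 kJ/mol

ΔH_rxn = 574.7 kJ/mol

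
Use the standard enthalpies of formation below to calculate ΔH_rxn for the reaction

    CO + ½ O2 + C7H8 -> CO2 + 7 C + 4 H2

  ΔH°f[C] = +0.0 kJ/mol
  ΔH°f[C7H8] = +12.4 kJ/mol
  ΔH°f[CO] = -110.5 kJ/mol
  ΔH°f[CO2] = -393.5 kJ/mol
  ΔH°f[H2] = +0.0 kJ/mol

ΔH_rxn = -295.4 kJ/mol

Products: 1·(-393.5) + 7·(+0.0) + 4·(+0.0) = -393.5
Reactants: 1·(-110.5) + 1/2·(+0.0) + 1·(+12.4) = -98.1
ΔH_rxn = (-393.5) − (-98.1) = -295.4 kJ/mol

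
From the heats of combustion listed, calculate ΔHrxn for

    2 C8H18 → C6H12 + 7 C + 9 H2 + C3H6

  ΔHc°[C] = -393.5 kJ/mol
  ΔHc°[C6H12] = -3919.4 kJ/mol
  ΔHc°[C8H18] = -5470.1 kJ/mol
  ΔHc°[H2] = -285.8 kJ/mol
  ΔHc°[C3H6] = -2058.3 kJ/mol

Using ΔH = Σ nΔHc°(reactants) − Σ nΔHc°(products):
= [2·(-5470.1)] − [1·(-3919.4) + 7·(-393.5) + 9·(-285.8) + 1·(-2058.3)]
= 364.2 kJ/mol

ΔHrxn = 364.2 kJ/mol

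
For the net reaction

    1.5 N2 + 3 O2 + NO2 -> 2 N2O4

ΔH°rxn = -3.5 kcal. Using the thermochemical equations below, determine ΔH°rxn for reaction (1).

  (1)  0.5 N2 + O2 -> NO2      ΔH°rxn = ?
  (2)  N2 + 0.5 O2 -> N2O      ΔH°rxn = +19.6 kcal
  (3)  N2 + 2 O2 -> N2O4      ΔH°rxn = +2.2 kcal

(1) reversed (reverse to put NO2 on the reactant side): contributes −x
(2): not needed (N2O appears nowhere else).
(3) × 2 (scale by 2 for the 2 N2O4): (2)·(+2.2) = +4.4 kcal
-3.5 = (+4.4) − x
x = (-3.5 − (+4.4)) / (-1) = 7.9 kcal

ΔH°rxn = 7.9 kcal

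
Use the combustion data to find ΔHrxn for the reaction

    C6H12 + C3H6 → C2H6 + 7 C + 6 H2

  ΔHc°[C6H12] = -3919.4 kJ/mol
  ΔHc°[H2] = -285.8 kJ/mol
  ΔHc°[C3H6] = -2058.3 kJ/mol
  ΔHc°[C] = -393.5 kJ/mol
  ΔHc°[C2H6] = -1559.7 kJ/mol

ΔHrxn = 51.3 kJ/mol

Using ΔH = Σ nΔHc°(reactants) − Σ nΔHc°(products):
= [1·(-3919.4) + 1·(-2058.3)] − [1·(-1559.7) + 7·(-393.5) + 6·(-285.8)]
= 51.3 kJ/mol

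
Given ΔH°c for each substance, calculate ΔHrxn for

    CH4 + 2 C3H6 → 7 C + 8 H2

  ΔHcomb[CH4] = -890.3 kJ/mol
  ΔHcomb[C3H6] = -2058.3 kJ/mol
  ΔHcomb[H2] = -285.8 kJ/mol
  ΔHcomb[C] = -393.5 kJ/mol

ΔHrxn = 34.0 kJ/mol

With combustion enthalpies, reactants minus products:
= [1·(-890.3) + 2·(-2058.3)] − [7·(-393.5) + 8·(-285.8)]
= 34.0 kJ/mol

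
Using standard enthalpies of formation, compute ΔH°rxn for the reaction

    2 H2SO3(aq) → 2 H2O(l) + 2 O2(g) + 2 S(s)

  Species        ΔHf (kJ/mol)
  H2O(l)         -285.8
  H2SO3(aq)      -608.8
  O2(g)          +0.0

ΔH°rxn = 646.0 kJ/mol

ΔH°rxn = Σ nΔHf°(products) − Σ nΔHf°(reactants).
Products: 2·(-285.8) + 2·(+0.0) + 2·(+0.0) = -571.6
Reactants: 2·(-608.8) = -1217.6
ΔH°rxn = (-571.6) − (-1217.6) = 646.0 kJ/mol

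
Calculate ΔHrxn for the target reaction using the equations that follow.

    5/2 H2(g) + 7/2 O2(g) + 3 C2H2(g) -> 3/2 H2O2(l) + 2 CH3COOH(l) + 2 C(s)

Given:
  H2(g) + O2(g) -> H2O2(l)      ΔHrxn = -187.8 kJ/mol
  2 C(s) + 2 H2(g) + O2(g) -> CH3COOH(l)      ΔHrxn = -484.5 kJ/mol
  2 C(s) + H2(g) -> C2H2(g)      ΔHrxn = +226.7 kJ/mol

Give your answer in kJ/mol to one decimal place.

equation 1 × 3/2 (scale by 3/2 for the 3/2 H2O2(l)): (3/2)·(-187.8) = -281.7 kJ/mol
equation 2 × 2 (×2 to match 2 CH3COOH(l) in the target): (2)·(-484.5) = -969.0 kJ/mol
equation 3 reversed and × 3 (C2H2(g) must end up as a reactant; scale by 3 for the 3 C2H2(g)): (-3)·(+226.7) = -680.1 kJ/mol
Combining the equations, ΔHrxn = (-281.7) + (-969.0) + (-680.1) = -1930.8 kJ/mol

ΔHrxn = -1930.8 kJ/mol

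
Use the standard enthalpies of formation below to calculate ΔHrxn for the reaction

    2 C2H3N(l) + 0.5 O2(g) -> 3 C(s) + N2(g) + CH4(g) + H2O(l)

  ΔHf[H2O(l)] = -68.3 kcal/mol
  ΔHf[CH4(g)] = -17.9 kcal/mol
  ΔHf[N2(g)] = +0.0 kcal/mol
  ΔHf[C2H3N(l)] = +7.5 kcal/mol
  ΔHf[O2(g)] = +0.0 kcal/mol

ΔHrxn = -101.2 kcal/mol

Products: 3·(+0.0) + 1·(+0.0) + 1·(-17.9) + 1·(-68.3) = -86.2
Reactants: 2·(+7.5) + 1/2·(+0.0) = +15.0
ΔHrxn = (-86.2) − (+15.0) = -101.2 kcal/mol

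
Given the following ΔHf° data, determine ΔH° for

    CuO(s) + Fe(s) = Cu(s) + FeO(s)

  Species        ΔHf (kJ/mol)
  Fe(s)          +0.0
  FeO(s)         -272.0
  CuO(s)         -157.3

Products: 1·(+0.0) + 1·(-272.0) = -272.0
Reactants: 1·(-157.3) + 1·(+0.0) = -157.3
ΔH° = (-272.0) − (-157.3) = -114.7 kJ/mol

ΔH° = -114.7 kJ/mol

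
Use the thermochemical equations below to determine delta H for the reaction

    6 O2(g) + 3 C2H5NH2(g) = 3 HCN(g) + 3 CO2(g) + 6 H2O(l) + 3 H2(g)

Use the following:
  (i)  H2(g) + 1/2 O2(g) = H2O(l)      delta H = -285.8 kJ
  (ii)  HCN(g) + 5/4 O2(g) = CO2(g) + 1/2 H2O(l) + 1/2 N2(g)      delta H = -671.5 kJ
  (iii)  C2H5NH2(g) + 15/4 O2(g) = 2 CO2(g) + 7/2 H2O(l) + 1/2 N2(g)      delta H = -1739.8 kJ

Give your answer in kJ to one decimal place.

(i) reversed and × 3 (H2(g) must end up as a product; scale by 3 for the 3 H2(g)): (-3)·(-285.8) = +857.4 kJ
(ii) reversed and × 3 (reverse to put HCN(g) on the product side; scale by 3 for the 3 HCN(g)): (-3)·(-671.5) = +2014.5 kJ
(iii) × 3 (×3 to match 3 C2H5NH2(g) in the target): (3)·(-1739.8) = -5219.4 kJ
delta H = (+857.4) + (+2014.5) + (-5219.4) = -2347.5 kJ

delta H = -2347.5 kJ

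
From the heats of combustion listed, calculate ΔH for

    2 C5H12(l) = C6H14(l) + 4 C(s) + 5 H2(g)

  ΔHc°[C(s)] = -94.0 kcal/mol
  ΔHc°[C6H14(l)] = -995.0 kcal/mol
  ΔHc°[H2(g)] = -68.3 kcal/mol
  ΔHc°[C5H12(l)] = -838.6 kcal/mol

ΔH = 35.3 kcal/mol

With combustion enthalpies, reactants minus products:
= [2·(-838.6)] − [1·(-995.0) + 4·(-94.0) + 5·(-68.3)]
= 35.3 kcal/mol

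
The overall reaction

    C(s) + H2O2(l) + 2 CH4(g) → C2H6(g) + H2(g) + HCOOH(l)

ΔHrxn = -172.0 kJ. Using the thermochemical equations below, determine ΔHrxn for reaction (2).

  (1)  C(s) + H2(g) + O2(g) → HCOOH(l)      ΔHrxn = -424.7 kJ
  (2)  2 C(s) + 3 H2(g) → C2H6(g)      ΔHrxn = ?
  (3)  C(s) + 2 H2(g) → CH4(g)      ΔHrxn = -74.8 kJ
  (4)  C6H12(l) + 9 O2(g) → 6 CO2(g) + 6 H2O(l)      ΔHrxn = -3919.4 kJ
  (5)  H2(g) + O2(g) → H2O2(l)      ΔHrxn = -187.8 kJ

(1) as written: -424.7 kJ
(2) as written: contributes x
(3) reversed and × 2: (-2)·(-74.8) = +149.6 kJ
(4): not needed.
(5) reversed: +187.8 kJ
-172.0 = (-424.7) + (+149.6) + (+187.8) + x
x = (-172.0 − (-87.3)) / (1) = -84.7 kJ

ΔHrxn = -84.7 kJ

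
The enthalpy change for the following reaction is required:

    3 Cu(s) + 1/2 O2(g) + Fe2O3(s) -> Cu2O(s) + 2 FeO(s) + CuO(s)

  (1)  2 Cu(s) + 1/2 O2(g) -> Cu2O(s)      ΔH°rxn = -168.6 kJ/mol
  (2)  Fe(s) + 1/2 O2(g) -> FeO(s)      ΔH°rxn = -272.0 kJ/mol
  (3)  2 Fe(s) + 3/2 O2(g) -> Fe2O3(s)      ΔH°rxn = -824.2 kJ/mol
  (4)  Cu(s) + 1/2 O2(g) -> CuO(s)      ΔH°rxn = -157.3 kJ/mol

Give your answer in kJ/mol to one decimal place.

ΔH°rxn = -45.7 kJ/mol

(1) as written (Cu2O(s) already on the product side): -168.6 kJ/mol
(2) × 2 (×2 to match 2 FeO(s) in the target): (2)·(-272.0) = -544.0 kJ/mol
(3) reversed (reverse to put Fe2O3(s) on the reactant side): +824.2 kJ/mol
(4) as written (CuO(s) already on the product side): -157.3 kJ/mol
ΔH°rxn = (-168.6) + (-544.0) + (+824.2) + (-157.3) = -45.7 kJ/mol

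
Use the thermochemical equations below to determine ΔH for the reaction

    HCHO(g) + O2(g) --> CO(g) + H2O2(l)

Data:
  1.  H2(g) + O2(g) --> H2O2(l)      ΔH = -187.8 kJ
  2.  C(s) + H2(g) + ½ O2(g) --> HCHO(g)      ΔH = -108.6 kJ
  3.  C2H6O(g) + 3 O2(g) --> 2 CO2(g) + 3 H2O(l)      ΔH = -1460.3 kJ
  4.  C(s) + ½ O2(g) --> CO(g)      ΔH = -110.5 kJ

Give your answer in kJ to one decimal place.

eq. 1 as written: -187.8 kJ
eq. 2 reversed: +108.6 kJ
eq. 3: not needed.
eq. 4 as written: -110.5 kJ
Since enthalpy is a state function, ΔH = (1)·(-187.8) + (-1)·(-108.6) + (1)·(-110.5) = -189.7 kJ

ΔH = -189.7 kJ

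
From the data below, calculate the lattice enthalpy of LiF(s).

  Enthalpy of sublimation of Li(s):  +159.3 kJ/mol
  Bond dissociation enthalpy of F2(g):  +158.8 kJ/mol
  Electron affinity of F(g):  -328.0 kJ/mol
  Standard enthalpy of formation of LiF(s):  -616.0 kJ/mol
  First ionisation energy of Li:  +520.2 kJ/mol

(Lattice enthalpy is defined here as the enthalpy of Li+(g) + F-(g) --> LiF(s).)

U = -1046.9 kJ/mol

ΔHf° = 1·ΔHsub + 1·(ΣIE) + 1/2·D(F2) + 1·EA + U
-616.0 = 1·(+159.3) + 1·(+520.2) + 1/2·(+158.8) + 1·(-328.0) + U
U = -616.0 − (+430.9) = -1046.9 kJ/mol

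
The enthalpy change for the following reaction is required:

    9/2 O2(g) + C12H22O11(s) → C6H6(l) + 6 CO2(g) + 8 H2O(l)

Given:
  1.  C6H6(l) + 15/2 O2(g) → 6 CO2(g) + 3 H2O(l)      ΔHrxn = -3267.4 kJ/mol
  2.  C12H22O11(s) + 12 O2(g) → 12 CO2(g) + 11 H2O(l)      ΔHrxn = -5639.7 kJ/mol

ΔHrxn = -2372.3 kJ/mol

eq. 1 reversed: +3267.4 kJ/mol
eq. 2 as written: -5639.7 kJ/mol
Since enthalpy is a state function, ΔHrxn = (+3267.4) + (-5639.7) = -2372.3 kJ/mol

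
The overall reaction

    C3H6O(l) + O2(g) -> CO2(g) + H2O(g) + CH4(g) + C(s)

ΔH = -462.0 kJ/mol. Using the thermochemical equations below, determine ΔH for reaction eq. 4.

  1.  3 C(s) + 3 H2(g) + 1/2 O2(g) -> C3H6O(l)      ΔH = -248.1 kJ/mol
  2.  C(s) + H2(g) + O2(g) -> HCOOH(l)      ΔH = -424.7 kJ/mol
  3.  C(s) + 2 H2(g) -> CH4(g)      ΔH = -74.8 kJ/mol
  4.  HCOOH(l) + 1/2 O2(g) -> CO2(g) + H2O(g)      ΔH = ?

eq. 1 reversed (C3H6O(l) must end up as a reactant): +248.1 kJ/mol
eq. 2 as written: -424.7 kJ/mol
eq. 3 as written (CH4(g) already on the product side): -74.8 kJ/mol
eq. 4 as written (CO2(g) already on the product side): contributes x
-462.0 = (+248.1) + (-424.7) + (-74.8) + x
x = (-462.0 − (-251.4)) / (1) = -210.6 kJ/mol

ΔH = -210.6 kJ/mol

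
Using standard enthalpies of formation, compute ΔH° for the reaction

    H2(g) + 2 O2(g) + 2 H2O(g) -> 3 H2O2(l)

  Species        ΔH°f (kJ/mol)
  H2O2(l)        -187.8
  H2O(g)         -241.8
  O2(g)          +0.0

ΔH° = -79.8 kJ/mol

Products: 3·(-187.8) = -563.4
Reactants: 1·(+0.0) + 2·(+0.0) + 2·(-241.8) = -483.6
ΔH° = (-563.4) − (-483.6) = -79.8 kJ/mol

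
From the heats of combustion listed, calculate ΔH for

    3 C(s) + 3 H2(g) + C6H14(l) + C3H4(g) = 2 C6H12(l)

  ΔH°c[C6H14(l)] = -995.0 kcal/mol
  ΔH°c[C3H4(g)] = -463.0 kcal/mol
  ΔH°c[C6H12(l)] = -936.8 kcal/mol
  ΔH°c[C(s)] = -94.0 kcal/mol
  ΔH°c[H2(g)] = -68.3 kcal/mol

ΔH = -71.3 kcal/mol

Using ΔH = Σ nΔHc°(reactants) − Σ nΔHc°(products):
= [3·(-94.0) + 3·(-68.3) + 1·(-995.0) + 1·(-463.0)] − [2·(-936.8)]
= -71.3 kcal/mol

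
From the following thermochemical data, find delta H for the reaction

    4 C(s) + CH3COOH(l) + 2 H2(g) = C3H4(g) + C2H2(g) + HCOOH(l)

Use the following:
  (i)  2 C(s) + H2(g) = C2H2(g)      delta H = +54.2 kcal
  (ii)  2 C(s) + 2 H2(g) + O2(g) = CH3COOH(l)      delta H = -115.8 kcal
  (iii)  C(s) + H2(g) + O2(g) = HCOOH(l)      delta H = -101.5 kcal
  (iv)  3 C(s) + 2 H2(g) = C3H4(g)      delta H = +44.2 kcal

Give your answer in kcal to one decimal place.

delta H = 112.7 kcal

(i) as written: +54.2 kcal
(ii) reversed: +115.8 kcal
(iii) as written: -101.5 kcal
(iv) as written: +44.2 kcal
By Hess's law, delta H = (+54.2) + (+115.8) + (-101.5) + (+44.2) = 112.7 kcal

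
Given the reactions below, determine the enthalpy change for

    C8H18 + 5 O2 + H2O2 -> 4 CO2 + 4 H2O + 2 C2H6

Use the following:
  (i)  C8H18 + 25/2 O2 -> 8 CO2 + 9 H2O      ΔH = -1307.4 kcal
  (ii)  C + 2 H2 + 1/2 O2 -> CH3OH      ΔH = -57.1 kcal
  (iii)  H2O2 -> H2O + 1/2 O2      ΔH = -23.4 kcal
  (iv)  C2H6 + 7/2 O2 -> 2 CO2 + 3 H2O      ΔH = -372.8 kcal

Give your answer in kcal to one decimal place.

ΔH = -585.2 kcal

(i) as written: -1307.4 kcal
(ii): not needed.
(iii) as written: -23.4 kcal
(iv) reversed and × 2: (-2)·(-372.8) = +745.6 kcal
Summing the manipulated equations, ΔH = (-1307.4) + (-23.4) + (+745.6) = -585.2 kcal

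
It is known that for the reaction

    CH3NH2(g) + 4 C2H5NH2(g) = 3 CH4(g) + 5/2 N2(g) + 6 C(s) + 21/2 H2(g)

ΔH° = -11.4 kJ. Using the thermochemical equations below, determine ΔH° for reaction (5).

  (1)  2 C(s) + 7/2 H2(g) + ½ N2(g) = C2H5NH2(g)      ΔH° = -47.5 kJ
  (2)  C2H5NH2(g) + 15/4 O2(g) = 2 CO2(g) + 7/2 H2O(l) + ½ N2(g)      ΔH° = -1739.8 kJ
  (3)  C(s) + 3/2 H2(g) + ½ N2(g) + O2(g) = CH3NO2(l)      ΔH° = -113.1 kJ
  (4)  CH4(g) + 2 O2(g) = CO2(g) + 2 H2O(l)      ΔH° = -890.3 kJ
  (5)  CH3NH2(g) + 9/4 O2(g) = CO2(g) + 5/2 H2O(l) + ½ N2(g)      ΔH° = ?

ΔH° = -1085.0 kJ

(1) reversed and × 3: (-3)·(-47.5) = +142.5 kJ
(2) as written: -1739.8 kJ
(3): not needed (CH3NO2(l) appears nowhere else).
(4) reversed and × 3 (reverse to put CH4(g) on the product side; scale by 3 for the 3 CH4(g)): (-3)·(-890.3) = +2670.9 kJ
(5) as written (CH3NH2(g) already on the reactant side): contributes x
-11.4 = (+142.5) + (-1739.8) + (+2670.9) + x
x = (-11.4 − (+1073.6)) / (1) = -1085.0 kJ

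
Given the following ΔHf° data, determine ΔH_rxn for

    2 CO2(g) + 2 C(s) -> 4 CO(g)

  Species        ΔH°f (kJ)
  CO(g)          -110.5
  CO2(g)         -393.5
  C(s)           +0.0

ΔH_rxn = 345.0 kJ

Products: 4·(-110.5) = -442.0
Reactants: 2·(-393.5) + 2·(+0.0) = -787.0
ΔH_rxn = (-442.0) − (-787.0) = 345.0 kJ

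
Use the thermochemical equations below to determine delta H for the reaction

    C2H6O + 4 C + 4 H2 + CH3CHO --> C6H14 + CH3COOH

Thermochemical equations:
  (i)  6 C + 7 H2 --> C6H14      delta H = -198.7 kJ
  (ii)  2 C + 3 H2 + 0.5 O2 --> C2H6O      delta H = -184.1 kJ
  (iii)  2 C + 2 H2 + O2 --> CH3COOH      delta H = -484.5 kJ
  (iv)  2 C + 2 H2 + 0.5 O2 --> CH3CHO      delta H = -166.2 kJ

(i) as written: -198.7 kJ
(ii) reversed: +184.1 kJ
(iii) as written: -484.5 kJ
(iv) reversed: +166.2 kJ
Summing the manipulated equations, delta H = (1)·(-198.7) + (-1)·(-184.1) + (1)·(-484.5) + (-1)·(-166.2) = -332.9 kJ

delta H = -332.9 kJ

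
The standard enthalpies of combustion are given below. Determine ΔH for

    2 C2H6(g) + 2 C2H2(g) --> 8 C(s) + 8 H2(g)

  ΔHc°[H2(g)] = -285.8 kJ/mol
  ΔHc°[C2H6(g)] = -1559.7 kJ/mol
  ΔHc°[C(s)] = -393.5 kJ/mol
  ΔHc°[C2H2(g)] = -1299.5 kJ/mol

ΔH = -284.0 kJ/mol

Using ΔH = Σ nΔHc°(reactants) − Σ nΔHc°(products):
= [2·(-1559.7) + 2·(-1299.5)] − [8·(-393.5) + 8·(-285.8)]
= -284.0 kJ/mol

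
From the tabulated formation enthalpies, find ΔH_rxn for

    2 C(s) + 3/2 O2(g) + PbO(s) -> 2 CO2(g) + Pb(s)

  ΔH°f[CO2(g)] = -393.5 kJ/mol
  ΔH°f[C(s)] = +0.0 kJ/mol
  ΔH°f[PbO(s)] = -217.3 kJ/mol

Products: 2·(-393.5) + 1·(+0.0) = -787.0
Reactants: 2·(+0.0) + 3/2·(+0.0) + 1·(-217.3) = -217.3
ΔH_rxn = (-787.0) − (-217.3) = -569.7 kJ/mol

ΔH_rxn = -569.7 kJ/mol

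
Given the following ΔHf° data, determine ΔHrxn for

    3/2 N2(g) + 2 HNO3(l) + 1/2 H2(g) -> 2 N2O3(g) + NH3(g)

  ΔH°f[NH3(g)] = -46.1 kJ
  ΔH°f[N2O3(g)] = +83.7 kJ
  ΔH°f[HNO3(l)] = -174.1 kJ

Products: 2·(+83.7) + 1·(-46.1) = +121.3
Reactants: 3/2·(+0.0) + 2·(-174.1) + 1/2·(+0.0) = -348.2
ΔHrxn = (+121.3) − (-348.2) = 469.5 kJ

ΔHrxn = 469.5 kJ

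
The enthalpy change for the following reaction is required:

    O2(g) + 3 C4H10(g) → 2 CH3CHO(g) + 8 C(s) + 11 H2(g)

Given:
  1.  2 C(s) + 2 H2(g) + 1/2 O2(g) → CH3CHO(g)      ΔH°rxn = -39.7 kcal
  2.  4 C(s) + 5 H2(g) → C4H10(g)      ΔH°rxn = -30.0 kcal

ΔH°rxn = 10.6 kcal

eq. 1 × 2 (×2 to match 2 CH3CHO(g) in the target): (2)·(-39.7) = -79.4 kcal
eq. 2 reversed and × 3 (reverse to put C4H10(g) on the reactant side; ×3 to match 3 C4H10(g) in the target): (-3)·(-30.0) = +90.0 kcal
ΔH°rxn = (2)·(-39.7) + (-3)·(-30.0) = 10.6 kcal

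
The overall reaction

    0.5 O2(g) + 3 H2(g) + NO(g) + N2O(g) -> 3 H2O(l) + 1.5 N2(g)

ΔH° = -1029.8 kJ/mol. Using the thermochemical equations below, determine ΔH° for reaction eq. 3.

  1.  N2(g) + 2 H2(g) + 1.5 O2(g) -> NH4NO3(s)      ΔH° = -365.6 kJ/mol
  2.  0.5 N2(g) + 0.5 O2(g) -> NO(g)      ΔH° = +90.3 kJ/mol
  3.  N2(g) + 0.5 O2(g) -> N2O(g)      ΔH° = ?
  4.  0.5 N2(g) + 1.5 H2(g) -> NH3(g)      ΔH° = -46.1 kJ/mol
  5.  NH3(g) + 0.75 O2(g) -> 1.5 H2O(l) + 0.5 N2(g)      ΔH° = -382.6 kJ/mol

eq. 1: not needed.
eq. 2 reversed: -90.3 kJ/mol
eq. 3 reversed: contributes −x
eq. 4 × 2: (2)·(-46.1) = -92.2 kJ/mol
eq. 5 × 2: (2)·(-382.6) = -765.2 kJ/mol
-1029.8 = (-90.3) + (-92.2) + (-765.2) − x
x = (-1029.8 − (-947.7)) / (-1) = 82.1 kJ/mol

ΔH° = 82.1 kJ/mol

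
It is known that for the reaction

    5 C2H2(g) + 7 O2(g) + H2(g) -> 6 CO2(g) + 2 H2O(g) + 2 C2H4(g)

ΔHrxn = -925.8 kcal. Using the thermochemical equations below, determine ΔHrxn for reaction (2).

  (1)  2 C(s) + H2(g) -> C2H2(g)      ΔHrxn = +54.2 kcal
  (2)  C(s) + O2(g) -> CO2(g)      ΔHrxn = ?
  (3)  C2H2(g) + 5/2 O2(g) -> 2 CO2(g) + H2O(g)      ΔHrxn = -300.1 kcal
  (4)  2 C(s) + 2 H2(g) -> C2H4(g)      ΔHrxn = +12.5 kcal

(1) reversed and × 3: (-3)·(+54.2) = -162.6 kcal
(2) × 2: contributes 2·x
(3) × 2: (2)·(-300.1) = -600.2 kcal
(4) × 2: (2)·(+12.5) = +25.0 kcal
-925.8 = (-162.6) + (-600.2) + (+25.0) + 2·x
x = (-925.8 − (-737.8)) / (2) = -94.0 kcal

ΔHrxn = -94.0 kcal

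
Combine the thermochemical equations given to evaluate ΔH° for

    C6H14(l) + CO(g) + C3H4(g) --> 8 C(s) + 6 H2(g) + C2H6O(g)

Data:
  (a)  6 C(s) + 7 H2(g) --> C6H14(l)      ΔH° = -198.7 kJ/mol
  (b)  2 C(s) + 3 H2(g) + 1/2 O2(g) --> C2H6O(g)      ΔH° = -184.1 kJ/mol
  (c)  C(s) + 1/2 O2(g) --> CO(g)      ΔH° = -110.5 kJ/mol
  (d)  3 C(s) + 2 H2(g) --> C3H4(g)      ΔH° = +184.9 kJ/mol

(a) reversed: +198.7 kJ/mol
(b) as written: -184.1 kJ/mol
(c) reversed: +110.5 kJ/mol
(d) reversed: -184.9 kJ/mol
Since enthalpy is a state function, ΔH° = (-1)·(-198.7) + (1)·(-184.1) + (-1)·(-110.5) + (-1)·(+184.9) = -59.8 kJ/mol

ΔH° = -59.8 kJ/mol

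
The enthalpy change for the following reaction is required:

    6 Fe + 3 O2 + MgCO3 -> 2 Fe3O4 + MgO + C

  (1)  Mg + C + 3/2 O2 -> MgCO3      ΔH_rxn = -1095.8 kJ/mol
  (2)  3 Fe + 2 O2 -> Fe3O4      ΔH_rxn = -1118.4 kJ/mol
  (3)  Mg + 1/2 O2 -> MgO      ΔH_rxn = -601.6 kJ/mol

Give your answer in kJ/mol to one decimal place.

(1) reversed: +1095.8 kJ/mol
(2) × 2: (2)·(-1118.4) = -2236.8 kJ/mol
(3) as written: -601.6 kJ/mol
Summing the manipulated equations, ΔH_rxn = (-1)·(-1095.8) + (2)·(-1118.4) + (1)·(-601.6) = -1742.6 kJ/mol

ΔH_rxn = -1742.6 kJ/mol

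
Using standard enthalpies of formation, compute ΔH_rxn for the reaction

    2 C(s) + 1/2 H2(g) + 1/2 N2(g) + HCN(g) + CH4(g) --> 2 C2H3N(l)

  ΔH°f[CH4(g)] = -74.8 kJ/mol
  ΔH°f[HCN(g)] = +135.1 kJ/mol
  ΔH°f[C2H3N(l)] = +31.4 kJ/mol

ΔH°rxn = Σ nΔHf°(products) − Σ nΔHf°(reactants).
Products: 2·(+31.4) = +62.8
Reactants: 2·(+0.0) + 1/2·(+0.0) + 1/2·(+0.0) + 1·(+135.1) + 1·(-74.8) = +60.3
ΔH_rxn = (+62.8) − (+60.3) = 2.5 kJ/mol

ΔH_rxn = 2.5 kJ/mol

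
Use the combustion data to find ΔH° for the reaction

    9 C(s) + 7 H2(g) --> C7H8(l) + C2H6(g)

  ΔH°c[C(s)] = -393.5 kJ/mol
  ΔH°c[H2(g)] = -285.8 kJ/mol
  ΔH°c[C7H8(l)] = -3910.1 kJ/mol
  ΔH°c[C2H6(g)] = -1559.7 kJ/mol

With combustion enthalpies, reactants minus products:
= [9·(-393.5) + 7·(-285.8)] − [1·(-3910.1) + 1·(-1559.7)]
= -72.3 kJ/mol

ΔH° = -72.3 kJ/mol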